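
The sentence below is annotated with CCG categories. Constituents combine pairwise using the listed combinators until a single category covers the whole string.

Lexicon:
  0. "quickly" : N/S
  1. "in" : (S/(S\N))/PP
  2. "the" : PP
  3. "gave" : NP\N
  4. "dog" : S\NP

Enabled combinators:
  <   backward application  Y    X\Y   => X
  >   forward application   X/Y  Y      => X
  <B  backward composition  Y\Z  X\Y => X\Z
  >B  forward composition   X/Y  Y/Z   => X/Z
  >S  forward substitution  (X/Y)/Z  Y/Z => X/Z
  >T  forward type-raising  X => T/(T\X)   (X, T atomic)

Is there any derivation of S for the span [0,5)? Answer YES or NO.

NO

N/S (S/(S\N))/PP PP NP\N S\NP
CKY chart[0,5] = {N, N/(N\N), N/(S\S), NP/(NP\N), PP/(PP\N), S/(S\N)}; S ∉ chart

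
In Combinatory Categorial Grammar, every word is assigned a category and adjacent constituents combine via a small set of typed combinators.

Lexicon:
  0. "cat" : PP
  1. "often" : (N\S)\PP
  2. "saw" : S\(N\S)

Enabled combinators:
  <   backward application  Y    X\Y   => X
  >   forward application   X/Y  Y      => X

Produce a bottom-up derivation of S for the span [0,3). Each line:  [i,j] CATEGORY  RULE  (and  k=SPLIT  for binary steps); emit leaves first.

[0,3] S   <
  [0,2] N\S   <
    [0,1] "cat" : PP
    [1,2] "often" : (N\S)\PP
  [2,3] "saw" : S\(N\S)

[0,1] PP  lex  "cat"
[1,2] (N\S)\PP  lex  "often"
[0,2] N\S  <  k=1
[2,3] S\(N\S)  lex  "saw"
[0,3] S  <  k=2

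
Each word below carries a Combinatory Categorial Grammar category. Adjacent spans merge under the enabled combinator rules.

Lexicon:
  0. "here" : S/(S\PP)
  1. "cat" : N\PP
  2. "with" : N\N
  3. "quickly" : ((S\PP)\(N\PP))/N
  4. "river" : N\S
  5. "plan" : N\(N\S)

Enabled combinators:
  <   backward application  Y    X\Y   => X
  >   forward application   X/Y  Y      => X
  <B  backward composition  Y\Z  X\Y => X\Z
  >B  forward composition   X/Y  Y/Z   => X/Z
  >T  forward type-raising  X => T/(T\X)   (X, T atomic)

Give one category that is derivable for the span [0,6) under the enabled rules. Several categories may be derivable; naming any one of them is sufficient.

S

[0,6] S   >
  [0,1] "here" : S/(S\PP)
  [1,6] S\PP   <
    [1,3] N\PP   <B
      [1,2] "cat" : N\PP
      [2,3] "with" : N\N
    [3,6] (S\PP)\(N\PP)   >
      [3,4] "quickly" : ((S\PP)\(N\PP))/N
      [4,6] N   <
        [4,5] "river" : N\S
        [5,6] "plan" : N\(N\S)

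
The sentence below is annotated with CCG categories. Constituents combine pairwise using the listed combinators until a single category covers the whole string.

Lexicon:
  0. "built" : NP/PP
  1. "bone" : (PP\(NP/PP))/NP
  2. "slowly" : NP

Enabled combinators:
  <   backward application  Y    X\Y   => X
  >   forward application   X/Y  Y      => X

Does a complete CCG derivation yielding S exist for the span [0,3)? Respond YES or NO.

NP/PP (PP\(NP/PP))/NP NP
CKY chart[0,3] = {PP}; S ∉ chart

NO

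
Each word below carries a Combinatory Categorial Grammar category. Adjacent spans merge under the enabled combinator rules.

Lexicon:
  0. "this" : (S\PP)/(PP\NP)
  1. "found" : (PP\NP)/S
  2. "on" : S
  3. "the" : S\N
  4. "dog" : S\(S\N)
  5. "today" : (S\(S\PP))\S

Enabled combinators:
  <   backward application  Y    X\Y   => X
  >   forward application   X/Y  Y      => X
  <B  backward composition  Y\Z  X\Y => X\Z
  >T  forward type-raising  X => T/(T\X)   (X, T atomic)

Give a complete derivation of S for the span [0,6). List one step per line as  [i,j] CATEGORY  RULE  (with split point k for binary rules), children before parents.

[0,6] S   <
  [0,3] S\PP   >
    [0,1] "this" : (S\PP)/(PP\NP)
    [1,3] PP\NP   >
      [1,2] "found" : (PP\NP)/S
      [2,3] "on" : S
  [3,6] S\(S\PP)   <
    [3,5] S   <
      [3,4] "the" : S\N
      [4,5] "dog" : S\(S\N)
    [5,6] "today" : (S\(S\PP))\S

[0,1] (S\PP)/(PP\NP)  lex  "this"
[1,2] (PP\NP)/S  lex  "found"
[2,3] S  lex  "on"
[1,3] PP\NP  >  k=2
[0,3] S\PP  >  k=1
[3,4] S\N  lex  "the"
[4,5] S\(S\N)  lex  "dog"
[3,5] S  <  k=4
[5,6] (S\(S\PP))\S  lex  "today"
[3,6] S\(S\PP)  <  k=5
[0,6] S  <  k=3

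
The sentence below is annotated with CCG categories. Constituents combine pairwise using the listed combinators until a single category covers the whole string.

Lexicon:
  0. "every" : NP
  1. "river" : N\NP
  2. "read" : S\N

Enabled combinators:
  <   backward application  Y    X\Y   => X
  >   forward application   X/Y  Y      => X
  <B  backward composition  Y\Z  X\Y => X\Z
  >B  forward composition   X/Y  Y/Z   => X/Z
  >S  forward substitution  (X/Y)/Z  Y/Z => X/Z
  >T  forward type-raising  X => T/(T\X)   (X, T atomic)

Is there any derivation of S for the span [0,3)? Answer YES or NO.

YES

[0,3] S   <
  [0,1] "every" : NP
  [1,3] S\NP   <B
    [1,2] "river" : N\NP
    [2,3] "read" : S\N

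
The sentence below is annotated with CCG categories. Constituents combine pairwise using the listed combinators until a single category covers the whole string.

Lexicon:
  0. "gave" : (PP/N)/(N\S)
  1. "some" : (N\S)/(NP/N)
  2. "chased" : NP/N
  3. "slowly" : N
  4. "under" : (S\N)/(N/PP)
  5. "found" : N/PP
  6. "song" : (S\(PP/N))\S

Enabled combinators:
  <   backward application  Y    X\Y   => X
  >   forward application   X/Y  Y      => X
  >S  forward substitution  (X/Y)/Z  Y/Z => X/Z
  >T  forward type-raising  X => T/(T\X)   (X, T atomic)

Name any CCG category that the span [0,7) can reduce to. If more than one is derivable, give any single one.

[0,7] S   <
  [0,3] PP/N   >
    [0,1] "gave" : (PP/N)/(N\S)
    [1,3] N\S   >
      [1,2] "some" : (N\S)/(NP/N)
      [2,3] "chased" : NP/N
  [3,7] S\(PP/N)   <
    [3,6] S   >
      [3,4] S/(S\N)   >T
        [3,4] "slowly" : N
      [4,6] S\N   >
        [4,5] "under" : (S\N)/(N/PP)
        [5,6] "found" : N/PP
    [6,7] "song" : (S\(PP/N))\S

S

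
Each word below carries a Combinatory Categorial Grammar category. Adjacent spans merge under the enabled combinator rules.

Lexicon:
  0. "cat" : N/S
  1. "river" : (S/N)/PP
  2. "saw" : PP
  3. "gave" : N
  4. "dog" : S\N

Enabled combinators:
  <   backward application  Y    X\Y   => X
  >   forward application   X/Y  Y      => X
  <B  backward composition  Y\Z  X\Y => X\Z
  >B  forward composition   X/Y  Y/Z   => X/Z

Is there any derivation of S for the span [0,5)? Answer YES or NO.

[0,5] S   <
  [0,4] N   >
    [0,1] "cat" : N/S
    [1,4] S   >
      [1,3] S/N   >
        [1,2] "river" : (S/N)/PP
        [2,3] "saw" : PP
      [3,4] "gave" : N
  [4,5] "dog" : S\N

YES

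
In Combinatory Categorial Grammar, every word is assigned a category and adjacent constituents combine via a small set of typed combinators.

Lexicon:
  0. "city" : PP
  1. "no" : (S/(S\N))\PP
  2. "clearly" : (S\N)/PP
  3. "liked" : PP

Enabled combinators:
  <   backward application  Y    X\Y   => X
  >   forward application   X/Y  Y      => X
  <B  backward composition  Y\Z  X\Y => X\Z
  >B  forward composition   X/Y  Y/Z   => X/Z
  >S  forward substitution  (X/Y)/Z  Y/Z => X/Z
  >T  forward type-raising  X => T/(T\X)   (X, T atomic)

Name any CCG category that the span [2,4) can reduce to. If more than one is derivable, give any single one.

[0,4] S   >
  [0,2] S/(S\N)   <
    [0,1] "city" : PP
    [1,2] "no" : (S/(S\N))\PP
  [2,4] S\N   >
    [2,3] "clearly" : (S\N)/PP
    [3,4] "liked" : PP

S\N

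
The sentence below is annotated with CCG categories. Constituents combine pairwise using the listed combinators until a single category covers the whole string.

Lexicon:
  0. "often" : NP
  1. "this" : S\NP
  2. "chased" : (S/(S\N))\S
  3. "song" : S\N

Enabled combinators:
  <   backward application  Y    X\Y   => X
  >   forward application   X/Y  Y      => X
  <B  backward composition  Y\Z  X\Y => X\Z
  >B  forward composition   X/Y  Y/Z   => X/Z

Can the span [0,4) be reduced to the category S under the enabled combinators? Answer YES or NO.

YES

[0,4] S   >
  [0,3] S/(S\N)   <
    [0,2] S   <
      [0,1] "often" : NP
      [1,2] "this" : S\NP
    [2,3] "chased" : (S/(S\N))\S
  [3,4] "song" : S\N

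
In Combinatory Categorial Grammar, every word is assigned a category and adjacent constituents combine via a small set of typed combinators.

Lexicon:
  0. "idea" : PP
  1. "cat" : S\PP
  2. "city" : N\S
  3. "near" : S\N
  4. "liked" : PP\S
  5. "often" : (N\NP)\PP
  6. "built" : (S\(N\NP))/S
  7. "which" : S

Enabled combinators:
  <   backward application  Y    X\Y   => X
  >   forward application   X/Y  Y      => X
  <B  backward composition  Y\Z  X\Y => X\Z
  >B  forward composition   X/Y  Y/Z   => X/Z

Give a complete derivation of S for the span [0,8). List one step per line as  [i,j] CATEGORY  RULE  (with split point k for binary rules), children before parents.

[0,8] S   <
  [0,5] PP   <
    [0,4] S   <
      [0,3] N   <
        [0,2] S   <
          [0,1] "idea" : PP
          [1,2] "cat" : S\PP
        [2,3] "city" : N\S
      [3,4] "near" : S\N
    [4,5] "liked" : PP\S
  [5,8] S\PP   <B
    [5,6] "often" : (N\NP)\PP
    [6,8] S\(N\NP)   >
      [6,7] "built" : (S\(N\NP))/S
      [7,8] "which" : S

[0,1] PP  lex  "idea"
[1,2] S\PP  lex  "cat"
[0,2] S  <  k=1
[2,3] N\S  lex  "city"
[0,3] N  <  k=2
[3,4] S\N  lex  "near"
[0,4] S  <  k=3
[4,5] PP\S  lex  "liked"
[0,5] PP  <  k=4
[5,6] (N\NP)\PP  lex  "often"
[6,7] (S\(N\NP))/S  lex  "built"
[7,8] S  lex  "which"
[6,8] S\(N\NP)  >  k=7
[5,8] S\PP  <B  k=6
[0,8] S  <  k=5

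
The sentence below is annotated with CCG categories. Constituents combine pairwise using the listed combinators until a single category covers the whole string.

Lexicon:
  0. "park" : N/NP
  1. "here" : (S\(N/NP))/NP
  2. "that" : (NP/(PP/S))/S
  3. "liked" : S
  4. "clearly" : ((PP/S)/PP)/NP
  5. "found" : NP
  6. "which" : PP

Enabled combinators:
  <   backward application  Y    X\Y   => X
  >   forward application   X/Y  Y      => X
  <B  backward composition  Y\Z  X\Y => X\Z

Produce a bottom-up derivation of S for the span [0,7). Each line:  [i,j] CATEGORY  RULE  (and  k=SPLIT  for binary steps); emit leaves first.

[0,1] N/NP  lex  "park"
[1,2] (S\(N/NP))/NP  lex  "here"
[2,3] (NP/(PP/S))/S  lex  "that"
[3,4] S  lex  "liked"
[2,4] NP/(PP/S)  >  k=3
[4,5] ((PP/S)/PP)/NP  lex  "clearly"
[5,6] NP  lex  "found"
[4,6] (PP/S)/PP  >  k=5
[6,7] PP  lex  "which"
[4,7] PP/S  >  k=6
[2,7] NP  >  k=4
[1,7] S\(N/NP)  >  k=2
[0,7] S  <  k=1

[0,7] S   <
  [0,1] "park" : N/NP
  [1,7] S\(N/NP)   >
    [1,2] "here" : (S\(N/NP))/NP
    [2,7] NP   >
      [2,4] NP/(PP/S)   >
        [2,3] "that" : (NP/(PP/S))/S
        [3,4] "liked" : S
      [4,7] PP/S   >
        [4,6] (PP/S)/PP   >
          [4,5] "clearly" : ((PP/S)/PP)/NP
          [5,6] "found" : NP
        [6,7] "which" : PP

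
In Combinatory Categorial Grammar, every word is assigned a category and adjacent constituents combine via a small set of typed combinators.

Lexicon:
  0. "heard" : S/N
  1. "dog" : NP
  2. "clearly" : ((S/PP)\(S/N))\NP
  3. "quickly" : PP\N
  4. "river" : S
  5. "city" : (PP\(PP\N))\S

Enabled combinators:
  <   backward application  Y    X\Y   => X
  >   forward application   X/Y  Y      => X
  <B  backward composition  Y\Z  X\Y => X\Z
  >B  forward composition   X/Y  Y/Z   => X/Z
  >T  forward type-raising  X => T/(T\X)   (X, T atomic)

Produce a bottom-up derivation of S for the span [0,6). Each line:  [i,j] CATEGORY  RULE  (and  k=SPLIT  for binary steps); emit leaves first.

[0,1] S/N  lex  "heard"
[1,2] NP  lex  "dog"
[2,3] ((S/PP)\(S/N))\NP  lex  "clearly"
[1,3] (S/PP)\(S/N)  <  k=2
[0,3] S/PP  <  k=1
[3,4] PP\N  lex  "quickly"
[4,5] S  lex  "river"
[5,6] (PP\(PP\N))\S  lex  "city"
[4,6] PP\(PP\N)  <  k=5
[3,6] PP  <  k=4
[0,6] S  >  k=3

[0,6] S   >
  [0,3] S/PP   <
    [0,1] "heard" : S/N
    [1,3] (S/PP)\(S/N)   <
      [1,2] "dog" : NP
      [2,3] "clearly" : ((S/PP)\(S/N))\NP
  [3,6] PP   <
    [3,4] "quickly" : PP\N
    [4,6] PP\(PP\N)   <
      [4,5] "river" : S
      [5,6] "city" : (PP\(PP\N))\S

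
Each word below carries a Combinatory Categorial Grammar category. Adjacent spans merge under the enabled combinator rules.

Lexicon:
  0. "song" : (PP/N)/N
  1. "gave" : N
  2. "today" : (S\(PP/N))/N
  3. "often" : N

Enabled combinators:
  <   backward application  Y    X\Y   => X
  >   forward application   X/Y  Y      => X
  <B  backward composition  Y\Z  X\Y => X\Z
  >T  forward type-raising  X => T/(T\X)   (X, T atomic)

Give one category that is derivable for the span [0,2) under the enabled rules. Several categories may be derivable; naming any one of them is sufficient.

[0,4] S   <
  [0,2] PP/N   >
    [0,1] "song" : (PP/N)/N
    [1,2] "gave" : N
  [2,4] S\(PP/N)   >
    [2,3] "today" : (S\(PP/N))/N
    [3,4] "often" : N

PP/N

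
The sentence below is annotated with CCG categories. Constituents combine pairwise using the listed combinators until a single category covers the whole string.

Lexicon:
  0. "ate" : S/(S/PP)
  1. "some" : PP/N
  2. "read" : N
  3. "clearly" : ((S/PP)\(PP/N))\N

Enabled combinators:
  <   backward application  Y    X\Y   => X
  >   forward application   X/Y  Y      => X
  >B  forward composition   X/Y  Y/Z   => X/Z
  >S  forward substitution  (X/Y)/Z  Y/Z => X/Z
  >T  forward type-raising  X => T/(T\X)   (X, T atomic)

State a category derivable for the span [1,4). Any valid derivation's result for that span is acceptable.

S/PP

[0,4] S   >
  [0,1] "ate" : S/(S/PP)
  [1,4] S/PP   <
    [1,2] "some" : PP/N
    [2,4] (S/PP)\(PP/N)   <
      [2,3] "read" : N
      [3,4] "clearly" : ((S/PP)\(PP/N))\N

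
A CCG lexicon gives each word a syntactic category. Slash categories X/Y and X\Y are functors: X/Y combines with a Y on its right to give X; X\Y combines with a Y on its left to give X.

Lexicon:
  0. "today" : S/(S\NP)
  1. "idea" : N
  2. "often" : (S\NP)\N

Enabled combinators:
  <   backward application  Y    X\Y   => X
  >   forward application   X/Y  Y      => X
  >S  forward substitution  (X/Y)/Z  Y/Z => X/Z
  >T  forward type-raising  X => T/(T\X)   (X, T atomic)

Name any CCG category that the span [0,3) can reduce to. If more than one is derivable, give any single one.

[0,3] S   >
  [0,1] "today" : S/(S\NP)
  [1,3] S\NP   <
    [1,2] "idea" : N
    [2,3] "often" : (S\NP)\N

S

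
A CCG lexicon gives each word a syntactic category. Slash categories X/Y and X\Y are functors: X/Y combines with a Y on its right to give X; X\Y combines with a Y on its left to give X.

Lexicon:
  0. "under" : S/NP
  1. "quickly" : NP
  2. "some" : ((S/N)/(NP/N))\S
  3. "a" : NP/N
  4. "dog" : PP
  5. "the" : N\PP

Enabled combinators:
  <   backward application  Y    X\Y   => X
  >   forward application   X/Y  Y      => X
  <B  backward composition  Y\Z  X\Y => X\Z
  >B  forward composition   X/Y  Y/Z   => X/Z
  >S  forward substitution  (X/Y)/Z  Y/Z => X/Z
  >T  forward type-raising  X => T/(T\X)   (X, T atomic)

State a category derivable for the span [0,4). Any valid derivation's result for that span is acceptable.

S/N

[0,6] S   >
  [0,4] S/N   >
    [0,3] (S/N)/(NP/N)   <
      [0,2] S   >
        [0,1] "under" : S/NP
        [1,2] "quickly" : NP
      [2,3] "some" : ((S/N)/(NP/N))\S
    [3,4] "a" : NP/N
  [4,6] N   <
    [4,5] "dog" : PP
    [5,6] "the" : N\PP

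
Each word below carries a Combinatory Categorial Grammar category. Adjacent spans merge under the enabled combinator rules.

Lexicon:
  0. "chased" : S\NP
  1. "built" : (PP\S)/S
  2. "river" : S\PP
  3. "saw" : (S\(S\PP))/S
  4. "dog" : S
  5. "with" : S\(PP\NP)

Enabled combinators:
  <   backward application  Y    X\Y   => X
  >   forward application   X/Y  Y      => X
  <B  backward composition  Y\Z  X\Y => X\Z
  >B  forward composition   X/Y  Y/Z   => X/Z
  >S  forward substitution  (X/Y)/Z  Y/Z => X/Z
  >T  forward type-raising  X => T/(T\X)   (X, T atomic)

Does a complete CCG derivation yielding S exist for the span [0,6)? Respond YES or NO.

YES

[0,6] S   <
  [0,5] PP\NP   <B
    [0,1] "chased" : S\NP
    [1,5] PP\S   >
      [1,2] "built" : (PP\S)/S
      [2,5] S   <
        [2,3] "river" : S\PP
        [3,5] S\(S\PP)   >
          [3,4] "saw" : (S\(S\PP))/S
          [4,5] "dog" : S
  [5,6] "with" : S\(PP\NP)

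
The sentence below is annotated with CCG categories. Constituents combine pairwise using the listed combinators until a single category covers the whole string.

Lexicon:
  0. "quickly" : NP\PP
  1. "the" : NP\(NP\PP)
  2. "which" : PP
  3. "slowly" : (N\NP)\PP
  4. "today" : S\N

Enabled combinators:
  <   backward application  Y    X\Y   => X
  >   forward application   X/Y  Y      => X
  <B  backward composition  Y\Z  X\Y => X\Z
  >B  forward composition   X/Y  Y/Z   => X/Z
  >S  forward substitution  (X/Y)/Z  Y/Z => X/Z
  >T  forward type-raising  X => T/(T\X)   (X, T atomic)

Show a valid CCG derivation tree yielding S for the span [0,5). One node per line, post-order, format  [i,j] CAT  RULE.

[0,5] S   <
  [0,2] NP   <
    [0,1] "quickly" : NP\PP
    [1,2] "the" : NP\(NP\PP)
  [2,5] S\NP   <B
    [2,4] N\NP   <
      [2,3] "which" : PP
      [3,4] "slowly" : (N\NP)\PP
    [4,5] "today" : S\N

[0,1] NP\PP  lex  "quickly"
[1,2] NP\(NP\PP)  lex  "the"
[0,2] NP  <  k=1
[2,3] PP  lex  "which"
[3,4] (N\NP)\PP  lex  "slowly"
[2,4] N\NP  <  k=3
[4,5] S\N  lex  "today"
[2,5] S\NP  <B  k=4
[0,5] S  <  k=2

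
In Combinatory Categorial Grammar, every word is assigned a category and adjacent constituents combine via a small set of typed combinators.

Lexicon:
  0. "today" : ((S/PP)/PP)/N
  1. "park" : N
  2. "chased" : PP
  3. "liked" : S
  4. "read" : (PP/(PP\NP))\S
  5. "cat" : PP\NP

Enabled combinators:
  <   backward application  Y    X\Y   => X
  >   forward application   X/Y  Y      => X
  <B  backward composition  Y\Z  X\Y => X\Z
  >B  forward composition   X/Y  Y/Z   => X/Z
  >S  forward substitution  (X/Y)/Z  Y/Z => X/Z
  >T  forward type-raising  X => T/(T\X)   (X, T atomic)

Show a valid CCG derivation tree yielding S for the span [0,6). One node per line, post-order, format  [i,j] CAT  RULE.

[0,1] ((S/PP)/PP)/N  lex  "today"
[1,2] N  lex  "park"
[0,2] (S/PP)/PP  >  k=1
[2,3] PP  lex  "chased"
[0,3] S/PP  >  k=2
[3,4] S  lex  "liked"
[4,5] (PP/(PP\NP))\S  lex  "read"
[3,5] PP/(PP\NP)  <  k=4
[5,6] PP\NP  lex  "cat"
[3,6] PP  >  k=5
[0,6] S  >  k=3

[0,6] S   >
  [0,3] S/PP   >
    [0,2] (S/PP)/PP   >
      [0,1] "today" : ((S/PP)/PP)/N
      [1,2] "park" : N
    [2,3] "chased" : PP
  [3,6] PP   >
    [3,5] PP/(PP\NP)   <
      [3,4] "liked" : S
      [4,5] "read" : (PP/(PP\NP))\S
    [5,6] "cat" : PP\NP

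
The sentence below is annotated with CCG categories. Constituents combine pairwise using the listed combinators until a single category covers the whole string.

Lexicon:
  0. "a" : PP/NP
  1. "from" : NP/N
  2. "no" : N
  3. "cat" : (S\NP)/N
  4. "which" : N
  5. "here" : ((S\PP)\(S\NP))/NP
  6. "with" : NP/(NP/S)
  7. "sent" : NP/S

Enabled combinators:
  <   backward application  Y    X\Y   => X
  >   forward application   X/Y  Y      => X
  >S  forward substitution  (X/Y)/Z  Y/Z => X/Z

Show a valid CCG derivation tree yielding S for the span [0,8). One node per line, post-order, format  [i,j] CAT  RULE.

[0,1] PP/NP  lex  "a"
[1,2] NP/N  lex  "from"
[2,3] N  lex  "no"
[1,3] NP  >  k=2
[0,3] PP  >  k=1
[3,4] (S\NP)/N  lex  "cat"
[4,5] N  lex  "which"
[3,5] S\NP  >  k=4
[5,6] ((S\PP)\(S\NP))/NP  lex  "here"
[6,7] NP/(NP/S)  lex  "with"
[7,8] NP/S  lex  "sent"
[6,8] NP  >  k=7
[5,8] (S\PP)\(S\NP)  >  k=6
[3,8] S\PP  <  k=5
[0,8] S  <  k=3

[0,8] S   <
  [0,3] PP   >
    [0,1] "a" : PP/NP
    [1,3] NP   >
      [1,2] "from" : NP/N
      [2,3] "no" : N
  [3,8] S\PP   <
    [3,5] S\NP   >
      [3,4] "cat" : (S\NP)/N
      [4,5] "which" : N
    [5,8] (S\PP)\(S\NP)   >
      [5,6] "here" : ((S\PP)\(S\NP))/NP
      [6,8] NP   >
        [6,7] "with" : NP/(NP/S)
        [7,8] "sent" : NP/S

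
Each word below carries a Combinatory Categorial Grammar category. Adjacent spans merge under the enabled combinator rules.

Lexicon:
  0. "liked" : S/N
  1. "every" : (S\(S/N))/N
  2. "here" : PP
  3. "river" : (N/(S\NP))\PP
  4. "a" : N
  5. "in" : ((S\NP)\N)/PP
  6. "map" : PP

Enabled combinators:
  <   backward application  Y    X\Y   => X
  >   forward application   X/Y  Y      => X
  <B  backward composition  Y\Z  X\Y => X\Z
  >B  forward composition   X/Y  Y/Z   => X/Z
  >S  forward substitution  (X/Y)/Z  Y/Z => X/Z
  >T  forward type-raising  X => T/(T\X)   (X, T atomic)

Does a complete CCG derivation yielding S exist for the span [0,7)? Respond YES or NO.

YES

[0,7] S   <
  [0,1] "liked" : S/N
  [1,7] S\(S/N)   >
    [1,2] "every" : (S\(S/N))/N
    [2,7] N   >
      [2,4] N/(S\NP)   <
        [2,3] "here" : PP
        [3,4] "river" : (N/(S\NP))\PP
      [4,7] S\NP   <
        [4,5] "a" : N
        [5,7] (S\NP)\N   >
          [5,6] "in" : ((S\NP)\N)/PP
          [6,7] "map" : PP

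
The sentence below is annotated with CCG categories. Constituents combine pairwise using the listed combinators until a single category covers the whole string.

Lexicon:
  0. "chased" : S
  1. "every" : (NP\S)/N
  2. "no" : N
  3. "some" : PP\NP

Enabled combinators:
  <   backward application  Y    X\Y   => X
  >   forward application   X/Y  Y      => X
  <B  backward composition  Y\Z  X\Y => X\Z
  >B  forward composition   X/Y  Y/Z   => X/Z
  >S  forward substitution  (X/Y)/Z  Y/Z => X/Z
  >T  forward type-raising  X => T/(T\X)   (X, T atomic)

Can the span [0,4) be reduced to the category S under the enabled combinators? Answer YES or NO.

NO

S (NP\S)/N N PP\NP
CKY chart[0,4] = {N/(N\PP), NP/(NP\PP), PP, PP/(PP\PP), S/(S\PP)}; S ∉ chart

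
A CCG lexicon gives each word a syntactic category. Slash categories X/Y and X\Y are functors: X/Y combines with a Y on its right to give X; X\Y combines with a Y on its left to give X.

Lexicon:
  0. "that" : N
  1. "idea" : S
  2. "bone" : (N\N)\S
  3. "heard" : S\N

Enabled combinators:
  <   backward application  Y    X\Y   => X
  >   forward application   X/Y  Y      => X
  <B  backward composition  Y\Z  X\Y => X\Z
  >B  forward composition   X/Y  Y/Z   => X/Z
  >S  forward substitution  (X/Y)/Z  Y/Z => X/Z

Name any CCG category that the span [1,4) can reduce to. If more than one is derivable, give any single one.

S\N

[0,4] S   <
  [0,1] "that" : N
  [1,4] S\N   <B
    [1,3] N\N   <
      [1,2] "idea" : S
      [2,3] "bone" : (N\N)\S
    [3,4] "heard" : S\N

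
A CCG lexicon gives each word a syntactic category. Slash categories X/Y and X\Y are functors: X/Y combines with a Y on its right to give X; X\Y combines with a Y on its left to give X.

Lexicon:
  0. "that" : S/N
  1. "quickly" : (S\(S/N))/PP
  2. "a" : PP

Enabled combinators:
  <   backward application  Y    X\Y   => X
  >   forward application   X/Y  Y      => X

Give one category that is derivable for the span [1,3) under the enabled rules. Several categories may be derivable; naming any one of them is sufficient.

S\(S/N)

[0,3] S   <
  [0,1] "that" : S/N
  [1,3] S\(S/N)   >
    [1,2] "quickly" : (S\(S/N))/PP
    [2,3] "a" : PP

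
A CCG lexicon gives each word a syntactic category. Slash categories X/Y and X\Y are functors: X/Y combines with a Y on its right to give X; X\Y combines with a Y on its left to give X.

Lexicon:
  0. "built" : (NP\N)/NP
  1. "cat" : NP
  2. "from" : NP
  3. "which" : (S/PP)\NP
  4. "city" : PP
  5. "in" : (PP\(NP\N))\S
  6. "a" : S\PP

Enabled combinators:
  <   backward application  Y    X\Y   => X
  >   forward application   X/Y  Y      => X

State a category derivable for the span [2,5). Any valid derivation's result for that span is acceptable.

[0,7] S   <
  [0,6] PP   <
    [0,2] NP\N   >
      [0,1] "built" : (NP\N)/NP
      [1,2] "cat" : NP
    [2,6] PP\(NP\N)   <
      [2,5] S   >
        [2,4] S/PP   <
          [2,3] "from" : NP
          [3,4] "which" : (S/PP)\NP
        [4,5] "city" : PP
      [5,6] "in" : (PP\(NP\N))\S
  [6,7] "a" : S\PP

S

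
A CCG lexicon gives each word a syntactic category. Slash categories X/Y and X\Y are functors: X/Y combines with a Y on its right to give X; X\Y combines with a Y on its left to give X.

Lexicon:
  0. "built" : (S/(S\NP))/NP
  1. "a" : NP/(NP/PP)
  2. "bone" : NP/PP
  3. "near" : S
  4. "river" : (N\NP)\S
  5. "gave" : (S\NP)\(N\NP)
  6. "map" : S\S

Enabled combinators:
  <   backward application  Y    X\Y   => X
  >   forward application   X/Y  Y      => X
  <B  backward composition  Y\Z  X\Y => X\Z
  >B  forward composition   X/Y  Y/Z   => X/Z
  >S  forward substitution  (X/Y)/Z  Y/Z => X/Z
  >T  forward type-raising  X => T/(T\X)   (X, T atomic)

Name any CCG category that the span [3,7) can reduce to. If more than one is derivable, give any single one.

[0,7] S   >
  [0,3] S/(S\NP)   >
    [0,1] "built" : (S/(S\NP))/NP
    [1,3] NP   >
      [1,2] "a" : NP/(NP/PP)
      [2,3] "bone" : NP/PP
  [3,7] S\NP   <B
    [3,6] S\NP   <
      [3,5] N\NP   <
        [3,4] "near" : S
        [4,5] "river" : (N\NP)\S
      [5,6] "gave" : (S\NP)\(N\NP)
    [6,7] "map" : S\S

S\NP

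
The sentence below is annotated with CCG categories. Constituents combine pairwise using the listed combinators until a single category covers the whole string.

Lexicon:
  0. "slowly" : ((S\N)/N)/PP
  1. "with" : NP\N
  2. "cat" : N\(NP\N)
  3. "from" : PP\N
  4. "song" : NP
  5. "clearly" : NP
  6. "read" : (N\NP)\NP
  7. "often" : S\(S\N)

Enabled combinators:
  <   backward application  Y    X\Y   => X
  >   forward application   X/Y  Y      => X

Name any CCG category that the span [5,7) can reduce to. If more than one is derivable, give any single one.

[0,8] S   <
  [0,7] S\N   >
    [0,4] (S\N)/N   >
      [0,1] "slowly" : ((S\N)/N)/PP
      [1,4] PP   <
        [1,3] N   <
          [1,2] "with" : NP\N
          [2,3] "cat" : N\(NP\N)
        [3,4] "from" : PP\N
    [4,7] N   <
      [4,5] "song" : NP
      [5,7] N\NP   <
        [5,6] "clearly" : NP
        [6,7] "read" : (N\NP)\NP
  [7,8] "often" : S\(S\N)

N\NP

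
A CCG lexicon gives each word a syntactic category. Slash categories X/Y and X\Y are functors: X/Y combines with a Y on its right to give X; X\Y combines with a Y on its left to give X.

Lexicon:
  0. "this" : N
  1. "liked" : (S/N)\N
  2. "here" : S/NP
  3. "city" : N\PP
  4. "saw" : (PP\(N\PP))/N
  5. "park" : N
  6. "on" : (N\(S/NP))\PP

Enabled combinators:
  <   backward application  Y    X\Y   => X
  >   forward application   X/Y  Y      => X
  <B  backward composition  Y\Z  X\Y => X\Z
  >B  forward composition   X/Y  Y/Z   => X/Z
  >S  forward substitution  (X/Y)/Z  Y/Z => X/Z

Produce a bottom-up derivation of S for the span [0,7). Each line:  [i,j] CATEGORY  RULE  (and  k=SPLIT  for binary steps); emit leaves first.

[0,1] N  lex  "this"
[1,2] (S/N)\N  lex  "liked"
[0,2] S/N  <  k=1
[2,3] S/NP  lex  "here"
[3,4] N\PP  lex  "city"
[4,5] (PP\(N\PP))/N  lex  "saw"
[5,6] N  lex  "park"
[4,6] PP\(N\PP)  >  k=5
[3,6] PP  <  k=4
[6,7] (N\(S/NP))\PP  lex  "on"
[3,7] N\(S/NP)  <  k=6
[2,7] N  <  k=3
[0,7] S  >  k=2

[0,7] S   >
  [0,2] S/N   <
    [0,1] "this" : N
    [1,2] "liked" : (S/N)\N
  [2,7] N   <
    [2,3] "here" : S/NP
    [3,7] N\(S/NP)   <
      [3,6] PP   <
        [3,4] "city" : N\PP
        [4,6] PP\(N\PP)   >
          [4,5] "saw" : (PP\(N\PP))/N
          [5,6] "park" : N
      [6,7] "on" : (N\(S/NP))\PP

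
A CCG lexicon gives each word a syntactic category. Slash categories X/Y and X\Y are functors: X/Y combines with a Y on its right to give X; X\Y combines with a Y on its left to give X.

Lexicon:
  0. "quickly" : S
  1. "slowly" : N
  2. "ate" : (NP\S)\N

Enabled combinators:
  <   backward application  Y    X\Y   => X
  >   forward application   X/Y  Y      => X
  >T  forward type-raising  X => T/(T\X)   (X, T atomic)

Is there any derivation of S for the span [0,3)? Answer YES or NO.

S N (NP\S)\N
CKY chart[0,3] = {N/(N\NP), NP, NP/(NP\NP), PP/(PP\NP), S/(S\NP)}; S ∉ chart

NO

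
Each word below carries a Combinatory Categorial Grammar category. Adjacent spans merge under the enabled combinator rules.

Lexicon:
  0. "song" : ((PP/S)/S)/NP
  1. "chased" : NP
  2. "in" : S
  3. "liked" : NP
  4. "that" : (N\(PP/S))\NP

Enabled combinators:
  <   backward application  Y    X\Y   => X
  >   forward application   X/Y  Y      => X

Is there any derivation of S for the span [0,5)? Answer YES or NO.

((PP/S)/S)/NP NP S NP (N\(PP/S))\NP
CKY chart[0,5] = {N}; S ∉ chart

NO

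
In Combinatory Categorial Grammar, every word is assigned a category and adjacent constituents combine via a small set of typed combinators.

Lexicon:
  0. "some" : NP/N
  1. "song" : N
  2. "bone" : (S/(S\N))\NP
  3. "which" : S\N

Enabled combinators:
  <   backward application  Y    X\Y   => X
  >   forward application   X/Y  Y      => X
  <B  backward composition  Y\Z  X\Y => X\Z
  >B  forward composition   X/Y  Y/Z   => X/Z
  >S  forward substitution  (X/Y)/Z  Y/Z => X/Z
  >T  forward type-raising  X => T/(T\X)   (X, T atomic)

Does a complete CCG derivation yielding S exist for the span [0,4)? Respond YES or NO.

[0,4] S   >
  [0,3] S/(S\N)   <
    [0,2] NP   >
      [0,1] "some" : NP/N
      [1,2] "song" : N
    [2,3] "bone" : (S/(S\N))\NP
  [3,4] "which" : S\N

YES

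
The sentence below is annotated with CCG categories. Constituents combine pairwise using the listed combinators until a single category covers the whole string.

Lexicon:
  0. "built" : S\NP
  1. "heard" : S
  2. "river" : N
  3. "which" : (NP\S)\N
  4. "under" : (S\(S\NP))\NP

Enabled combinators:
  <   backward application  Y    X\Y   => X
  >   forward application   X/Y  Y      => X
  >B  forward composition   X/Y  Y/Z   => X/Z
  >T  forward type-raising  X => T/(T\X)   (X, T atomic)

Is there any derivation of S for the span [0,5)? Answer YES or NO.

YES

[0,5] S   <
  [0,1] "built" : S\NP
  [1,5] S\(S\NP)   <
    [1,4] NP   <
      [1,2] "heard" : S
      [2,4] NP\S   <
        [2,3] "river" : N
        [3,4] "which" : (NP\S)\N
    [4,5] "under" : (S\(S\NP))\NP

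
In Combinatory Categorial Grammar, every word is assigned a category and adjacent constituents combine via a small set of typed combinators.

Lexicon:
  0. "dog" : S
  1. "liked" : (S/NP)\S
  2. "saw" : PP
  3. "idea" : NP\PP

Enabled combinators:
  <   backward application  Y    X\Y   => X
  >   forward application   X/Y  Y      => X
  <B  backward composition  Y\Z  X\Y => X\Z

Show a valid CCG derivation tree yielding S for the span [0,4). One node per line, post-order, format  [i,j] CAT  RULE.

[0,1] S  lex  "dog"
[1,2] (S/NP)\S  lex  "liked"
[0,2] S/NP  <  k=1
[2,3] PP  lex  "saw"
[3,4] NP\PP  lex  "idea"
[2,4] NP  <  k=3
[0,4] S  >  k=2

[0,4] S   >
  [0,2] S/NP   <
    [0,1] "dog" : S
    [1,2] "liked" : (S/NP)\S
  [2,4] NP   <
    [2,3] "saw" : PP
    [3,4] "idea" : NP\PP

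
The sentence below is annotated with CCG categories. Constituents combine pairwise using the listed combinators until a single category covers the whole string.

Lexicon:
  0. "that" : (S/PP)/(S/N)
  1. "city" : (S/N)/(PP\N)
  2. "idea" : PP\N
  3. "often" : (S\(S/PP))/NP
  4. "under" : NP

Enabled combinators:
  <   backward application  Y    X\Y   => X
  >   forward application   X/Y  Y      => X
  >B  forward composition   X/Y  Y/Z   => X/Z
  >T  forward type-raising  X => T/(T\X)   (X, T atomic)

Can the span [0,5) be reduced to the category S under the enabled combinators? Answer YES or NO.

[0,5] S   <
  [0,3] S/PP   >
    [0,1] "that" : (S/PP)/(S/N)
    [1,3] S/N   >
      [1,2] "city" : (S/N)/(PP\N)
      [2,3] "idea" : PP\N
  [3,5] S\(S/PP)   >
    [3,4] "often" : (S\(S/PP))/NP
    [4,5] "under" : NP

YES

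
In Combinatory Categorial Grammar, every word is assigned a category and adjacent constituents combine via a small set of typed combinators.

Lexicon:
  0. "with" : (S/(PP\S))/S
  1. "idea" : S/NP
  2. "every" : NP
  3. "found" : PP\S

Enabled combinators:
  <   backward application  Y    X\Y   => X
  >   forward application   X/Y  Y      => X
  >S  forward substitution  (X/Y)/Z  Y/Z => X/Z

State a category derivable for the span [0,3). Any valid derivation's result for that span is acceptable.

[0,4] S   >
  [0,3] S/(PP\S)   >
    [0,1] "with" : (S/(PP\S))/S
    [1,3] S   >
      [1,2] "idea" : S/NP
      [2,3] "every" : NP
  [3,4] "found" : PP\S

S/(PP\S)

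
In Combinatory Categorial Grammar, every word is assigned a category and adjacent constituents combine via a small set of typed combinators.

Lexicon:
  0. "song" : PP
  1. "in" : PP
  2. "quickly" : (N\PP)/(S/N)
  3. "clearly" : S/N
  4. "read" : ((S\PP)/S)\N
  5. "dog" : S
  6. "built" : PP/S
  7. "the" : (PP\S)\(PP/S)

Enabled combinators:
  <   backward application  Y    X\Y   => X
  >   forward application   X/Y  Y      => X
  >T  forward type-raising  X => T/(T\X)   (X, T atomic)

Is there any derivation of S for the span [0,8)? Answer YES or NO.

PP PP (N\PP)/(S/N) S/N ((S\PP)/S)\N S PP/S (PP\S)\(PP/S)
CKY chart[0,8] = {N/(N\PP), NP/(NP\PP), PP, PP/(PP\PP), S/(S\PP)}; S ∉ chart

NO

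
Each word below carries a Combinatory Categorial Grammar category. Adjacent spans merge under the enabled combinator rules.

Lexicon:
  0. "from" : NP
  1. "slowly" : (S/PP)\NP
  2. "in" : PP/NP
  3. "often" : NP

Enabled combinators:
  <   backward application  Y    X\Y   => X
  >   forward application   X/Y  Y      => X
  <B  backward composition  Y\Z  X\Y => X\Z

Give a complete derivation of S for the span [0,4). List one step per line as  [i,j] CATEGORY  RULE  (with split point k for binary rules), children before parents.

[0,1] NP  lex  "from"
[1,2] (S/PP)\NP  lex  "slowly"
[0,2] S/PP  <  k=1
[2,3] PP/NP  lex  "in"
[3,4] NP  lex  "often"
[2,4] PP  >  k=3
[0,4] S  >  k=2

[0,4] S   >
  [0,2] S/PP   <
    [0,1] "from" : NP
    [1,2] "slowly" : (S/PP)\NP
  [2,4] PP   >
    [2,3] "in" : PP/NP
    [3,4] "often" : NP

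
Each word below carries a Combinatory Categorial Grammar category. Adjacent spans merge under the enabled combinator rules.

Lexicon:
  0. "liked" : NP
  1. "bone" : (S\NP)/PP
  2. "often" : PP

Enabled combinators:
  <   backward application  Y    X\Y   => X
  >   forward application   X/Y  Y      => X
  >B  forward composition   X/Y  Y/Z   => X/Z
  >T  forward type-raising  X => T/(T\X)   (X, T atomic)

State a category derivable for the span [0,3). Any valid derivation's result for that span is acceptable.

S

[0,3] S   >
  [0,1] S/(S\NP)   >T
    [0,1] "liked" : NP
  [1,3] S\NP   >
    [1,2] "bone" : (S\NP)/PP
    [2,3] "often" : PP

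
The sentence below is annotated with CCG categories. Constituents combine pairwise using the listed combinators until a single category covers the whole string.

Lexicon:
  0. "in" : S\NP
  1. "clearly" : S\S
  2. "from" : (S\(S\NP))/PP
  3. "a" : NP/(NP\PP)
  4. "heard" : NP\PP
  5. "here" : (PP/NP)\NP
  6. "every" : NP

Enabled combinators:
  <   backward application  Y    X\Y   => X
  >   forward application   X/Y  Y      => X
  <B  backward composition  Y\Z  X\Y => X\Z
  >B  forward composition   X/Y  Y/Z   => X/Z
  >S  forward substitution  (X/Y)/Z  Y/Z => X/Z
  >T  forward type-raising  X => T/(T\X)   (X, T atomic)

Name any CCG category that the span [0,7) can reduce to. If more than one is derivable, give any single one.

[0,7] S   <
  [0,2] S\NP   <B
    [0,1] "in" : S\NP
    [1,2] "clearly" : S\S
  [2,7] S\(S\NP)   >
    [2,3] "from" : (S\(S\NP))/PP
    [3,7] PP   >
      [3,6] PP/NP   <
        [3,5] NP   >
          [3,4] "a" : NP/(NP\PP)
          [4,5] "heard" : NP\PP
        [5,6] "here" : (PP/NP)\NP
      [6,7] "every" : NP

S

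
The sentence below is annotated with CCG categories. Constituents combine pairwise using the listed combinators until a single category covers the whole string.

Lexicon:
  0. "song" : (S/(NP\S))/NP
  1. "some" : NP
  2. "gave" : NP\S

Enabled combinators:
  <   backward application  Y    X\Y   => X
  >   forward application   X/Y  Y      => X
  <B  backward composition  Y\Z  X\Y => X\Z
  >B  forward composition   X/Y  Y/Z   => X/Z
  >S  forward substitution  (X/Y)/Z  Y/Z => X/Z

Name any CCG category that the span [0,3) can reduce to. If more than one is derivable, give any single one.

S

[0,3] S   >
  [0,2] S/(NP\S)   >
    [0,1] "song" : (S/(NP\S))/NP
    [1,2] "some" : NP
  [2,3] "gave" : NP\S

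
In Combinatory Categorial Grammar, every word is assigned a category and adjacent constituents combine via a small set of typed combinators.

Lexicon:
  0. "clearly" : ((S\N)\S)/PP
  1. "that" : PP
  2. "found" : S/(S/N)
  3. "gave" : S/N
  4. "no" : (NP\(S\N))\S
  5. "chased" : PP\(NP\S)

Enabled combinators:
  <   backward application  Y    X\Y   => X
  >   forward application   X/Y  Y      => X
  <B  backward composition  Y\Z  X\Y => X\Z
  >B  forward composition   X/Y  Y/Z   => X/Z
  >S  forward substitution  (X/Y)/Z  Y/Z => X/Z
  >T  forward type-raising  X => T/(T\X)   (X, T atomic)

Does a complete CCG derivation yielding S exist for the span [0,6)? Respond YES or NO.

NO

((S\N)\S)/PP PP S/(S/N) S/N (NP\(S\N))\S PP\(NP\S)
CKY chart[0,6] = {N/(N\PP), NP/(NP\PP), PP, PP/(PP\PP), S/(S\PP)}; S ∉ chart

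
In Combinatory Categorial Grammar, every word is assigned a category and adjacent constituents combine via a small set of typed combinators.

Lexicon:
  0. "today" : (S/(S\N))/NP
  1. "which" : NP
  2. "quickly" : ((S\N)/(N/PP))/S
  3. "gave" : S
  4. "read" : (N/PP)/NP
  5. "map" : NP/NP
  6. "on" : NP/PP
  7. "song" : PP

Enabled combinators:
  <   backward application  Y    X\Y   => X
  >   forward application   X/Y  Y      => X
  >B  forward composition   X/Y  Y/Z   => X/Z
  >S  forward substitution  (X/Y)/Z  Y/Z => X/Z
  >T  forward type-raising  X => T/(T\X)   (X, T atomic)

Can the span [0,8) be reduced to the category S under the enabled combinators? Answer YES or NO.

[0,8] S   >
  [0,2] S/(S\N)   >
    [0,1] "today" : (S/(S\N))/NP
    [1,2] "which" : NP
  [2,8] S\N   >
    [2,4] (S\N)/(N/PP)   >
      [2,3] "quickly" : ((S\N)/(N/PP))/S
      [3,4] "gave" : S
    [4,8] N/PP   >
      [4,5] "read" : (N/PP)/NP
      [5,8] NP   >
        [5,7] NP/PP   >B
          [5,6] "map" : NP/NP
          [6,7] "on" : NP/PP
        [7,8] "song" : PP

YES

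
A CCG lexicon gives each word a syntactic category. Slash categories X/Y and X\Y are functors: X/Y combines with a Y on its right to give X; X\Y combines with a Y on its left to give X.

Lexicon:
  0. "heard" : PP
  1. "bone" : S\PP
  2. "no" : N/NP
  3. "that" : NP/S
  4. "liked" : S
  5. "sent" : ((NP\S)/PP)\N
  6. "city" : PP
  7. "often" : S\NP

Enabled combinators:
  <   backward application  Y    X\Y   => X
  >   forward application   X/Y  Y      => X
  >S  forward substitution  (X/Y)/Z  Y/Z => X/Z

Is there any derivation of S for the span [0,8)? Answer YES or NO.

[0,8] S   <
  [0,7] NP   <
    [0,2] S   <
      [0,1] "heard" : PP
      [1,2] "bone" : S\PP
    [2,7] NP\S   >
      [2,6] (NP\S)/PP   <
        [2,5] N   >
          [2,3] "no" : N/NP
          [3,5] NP   >
            [3,4] "that" : NP/S
            [4,5] "liked" : S
        [5,6] "sent" : ((NP\S)/PP)\N
      [6,7] "city" : PP
  [7,8] "often" : S\NP

YES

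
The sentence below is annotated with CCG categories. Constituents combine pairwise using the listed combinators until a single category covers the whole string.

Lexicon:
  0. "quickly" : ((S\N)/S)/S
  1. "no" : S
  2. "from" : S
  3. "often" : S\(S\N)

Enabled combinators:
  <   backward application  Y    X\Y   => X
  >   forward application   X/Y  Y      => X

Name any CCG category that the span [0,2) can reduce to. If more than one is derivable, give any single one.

(S\N)/S

[0,4] S   <
  [0,3] S\N   >
    [0,2] (S\N)/S   >
      [0,1] "quickly" : ((S\N)/S)/S
      [1,2] "no" : S
    [2,3] "from" : S
  [3,4] "often" : S\(S\N)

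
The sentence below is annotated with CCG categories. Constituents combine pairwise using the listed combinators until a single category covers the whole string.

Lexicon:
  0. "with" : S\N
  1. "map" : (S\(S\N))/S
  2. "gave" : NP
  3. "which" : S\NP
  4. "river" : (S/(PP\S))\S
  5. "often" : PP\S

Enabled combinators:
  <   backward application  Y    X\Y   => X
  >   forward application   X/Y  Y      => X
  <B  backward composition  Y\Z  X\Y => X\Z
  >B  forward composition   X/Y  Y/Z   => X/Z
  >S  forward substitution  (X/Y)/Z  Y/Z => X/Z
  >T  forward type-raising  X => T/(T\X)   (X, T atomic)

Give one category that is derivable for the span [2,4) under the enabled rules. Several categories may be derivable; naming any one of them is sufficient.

[0,6] S   <
  [0,1] "with" : S\N
  [1,6] S\(S\N)   >
    [1,2] "map" : (S\(S\N))/S
    [2,6] S   >
      [2,5] S/(PP\S)   <
        [2,4] S   >
          [2,3] S/(S\NP)   >T
            [2,3] "gave" : NP
          [3,4] "which" : S\NP
        [4,5] "river" : (S/(PP\S))\S
      [5,6] "often" : PP\S

S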